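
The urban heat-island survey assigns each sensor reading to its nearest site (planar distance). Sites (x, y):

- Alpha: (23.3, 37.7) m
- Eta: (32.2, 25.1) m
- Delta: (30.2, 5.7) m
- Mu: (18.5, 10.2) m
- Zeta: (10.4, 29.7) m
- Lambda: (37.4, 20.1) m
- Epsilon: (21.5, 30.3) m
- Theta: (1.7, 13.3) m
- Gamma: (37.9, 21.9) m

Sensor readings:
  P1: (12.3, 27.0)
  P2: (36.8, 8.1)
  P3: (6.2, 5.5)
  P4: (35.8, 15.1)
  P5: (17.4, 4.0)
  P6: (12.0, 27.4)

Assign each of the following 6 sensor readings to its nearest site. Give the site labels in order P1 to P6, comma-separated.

P1 → Zeta (d²=10.90)
P2 → Delta (d²=49.32)
P3 → Theta (d²=81.09)
P4 → Lambda (d²=27.56)
P5 → Mu (d²=39.65)
P6 → Zeta (d²=7.85)

Zeta, Delta, Theta, Lambda, Mu, Zeta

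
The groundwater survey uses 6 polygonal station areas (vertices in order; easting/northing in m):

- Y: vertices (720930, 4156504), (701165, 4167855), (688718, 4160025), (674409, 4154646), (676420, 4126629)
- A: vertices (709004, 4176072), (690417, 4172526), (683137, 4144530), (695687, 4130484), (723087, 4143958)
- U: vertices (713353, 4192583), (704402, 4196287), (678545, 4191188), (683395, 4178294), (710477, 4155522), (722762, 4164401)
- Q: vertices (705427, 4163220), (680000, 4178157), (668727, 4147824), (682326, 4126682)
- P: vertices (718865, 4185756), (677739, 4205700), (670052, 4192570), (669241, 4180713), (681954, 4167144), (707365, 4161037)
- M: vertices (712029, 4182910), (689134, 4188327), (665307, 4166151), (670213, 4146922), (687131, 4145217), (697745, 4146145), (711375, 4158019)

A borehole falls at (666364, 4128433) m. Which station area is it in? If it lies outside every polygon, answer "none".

Cast a ray rightward from (666364, 4128433). For each polygon, the edges (by vertex number in listed order) whose endpoints lie on opposite sides of northing = 4128433, where each meets that height, and whether that is right or left of the point:
Y: 4–5 at easting≈676290.5 (right), 5–1 at easting≈679107.7 (right) → 2 crossings.
A: no edge straddles that height → 0 crossings.
U: no edge straddles that height → 0 crossings.
Q: 3–4 at easting≈681199.7 (right), 4–1 at easting≈683433.1 (right) → 2 crossings.
P: no edge straddles that height → 0 crossings.
M: no edge straddles that height → 0 crossings.
All counts are even, so the point lies outside every listed polygon.

none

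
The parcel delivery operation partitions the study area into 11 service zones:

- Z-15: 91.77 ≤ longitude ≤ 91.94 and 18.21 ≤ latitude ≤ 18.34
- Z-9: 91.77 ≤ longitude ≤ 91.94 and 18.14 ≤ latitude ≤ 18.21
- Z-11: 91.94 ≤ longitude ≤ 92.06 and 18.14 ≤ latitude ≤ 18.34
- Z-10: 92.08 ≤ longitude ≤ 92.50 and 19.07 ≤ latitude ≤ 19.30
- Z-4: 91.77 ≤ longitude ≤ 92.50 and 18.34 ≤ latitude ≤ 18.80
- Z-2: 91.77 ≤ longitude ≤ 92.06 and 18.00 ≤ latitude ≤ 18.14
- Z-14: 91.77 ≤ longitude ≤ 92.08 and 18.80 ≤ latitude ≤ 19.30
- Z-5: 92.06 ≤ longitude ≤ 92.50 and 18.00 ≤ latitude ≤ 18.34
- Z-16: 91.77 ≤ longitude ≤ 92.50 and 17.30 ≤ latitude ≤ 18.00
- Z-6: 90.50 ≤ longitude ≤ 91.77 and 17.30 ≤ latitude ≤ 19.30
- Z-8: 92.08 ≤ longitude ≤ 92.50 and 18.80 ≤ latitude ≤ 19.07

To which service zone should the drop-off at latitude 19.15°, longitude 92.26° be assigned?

Z-10

The point has longitude = 92.26 and latitude = 19.15.
Only Z-10 satisfies 92.08 ≤ longitude ≤ 92.50 and 19.07 ≤ latitude ≤ 19.30.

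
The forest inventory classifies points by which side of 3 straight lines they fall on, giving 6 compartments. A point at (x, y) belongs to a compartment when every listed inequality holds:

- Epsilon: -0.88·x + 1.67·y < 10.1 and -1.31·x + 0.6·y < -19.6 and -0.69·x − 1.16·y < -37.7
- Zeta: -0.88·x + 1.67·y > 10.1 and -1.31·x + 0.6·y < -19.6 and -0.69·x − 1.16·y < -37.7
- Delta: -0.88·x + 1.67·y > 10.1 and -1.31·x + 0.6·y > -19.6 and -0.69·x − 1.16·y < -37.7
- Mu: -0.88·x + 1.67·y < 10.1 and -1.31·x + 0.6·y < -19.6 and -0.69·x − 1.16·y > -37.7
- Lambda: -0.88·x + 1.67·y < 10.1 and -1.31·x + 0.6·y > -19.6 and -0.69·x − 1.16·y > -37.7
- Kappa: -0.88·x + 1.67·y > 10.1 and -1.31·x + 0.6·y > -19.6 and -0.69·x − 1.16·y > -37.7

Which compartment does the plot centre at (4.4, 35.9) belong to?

Delta

-0.88·4.4 + 1.67·35.9 = 56.081, which is > 10.1
-1.31·4.4 + 0.6·35.9 = 15.776, which is > -19.6
-0.69·4.4 − 1.16·35.9 = -44.680, which is < -37.7
This sign pattern matches Delta.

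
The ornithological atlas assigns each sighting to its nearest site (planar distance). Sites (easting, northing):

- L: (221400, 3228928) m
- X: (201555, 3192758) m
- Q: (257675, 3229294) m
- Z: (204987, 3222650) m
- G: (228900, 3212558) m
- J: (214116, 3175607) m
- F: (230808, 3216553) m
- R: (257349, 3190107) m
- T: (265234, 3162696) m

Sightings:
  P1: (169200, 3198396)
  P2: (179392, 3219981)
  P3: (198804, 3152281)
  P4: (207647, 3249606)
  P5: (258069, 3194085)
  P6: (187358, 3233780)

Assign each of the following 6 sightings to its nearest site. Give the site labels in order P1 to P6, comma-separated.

X, Z, J, L, R, Z

P1 → X (d²=1078633069.00)
P2 → Z (d²=662227586.00)
P3 → J (d²=778559620.00)
P4 → L (d²=616724693.00)
P5 → R (d²=16342884.00)
P6 → Z (d²=434658541.00)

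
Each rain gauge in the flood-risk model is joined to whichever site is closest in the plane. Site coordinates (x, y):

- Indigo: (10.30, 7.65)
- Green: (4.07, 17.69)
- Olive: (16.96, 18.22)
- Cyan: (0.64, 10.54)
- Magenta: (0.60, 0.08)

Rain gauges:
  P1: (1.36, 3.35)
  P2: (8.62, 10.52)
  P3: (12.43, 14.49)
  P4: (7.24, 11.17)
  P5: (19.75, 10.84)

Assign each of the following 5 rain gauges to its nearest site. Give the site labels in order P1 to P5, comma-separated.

P1 → Magenta (d²=11.27)
P2 → Indigo (d²=11.06)
P3 → Olive (d²=34.43)
P4 → Indigo (d²=21.75)
P5 → Olive (d²=62.25)

Magenta, Indigo, Olive, Indigo, Olive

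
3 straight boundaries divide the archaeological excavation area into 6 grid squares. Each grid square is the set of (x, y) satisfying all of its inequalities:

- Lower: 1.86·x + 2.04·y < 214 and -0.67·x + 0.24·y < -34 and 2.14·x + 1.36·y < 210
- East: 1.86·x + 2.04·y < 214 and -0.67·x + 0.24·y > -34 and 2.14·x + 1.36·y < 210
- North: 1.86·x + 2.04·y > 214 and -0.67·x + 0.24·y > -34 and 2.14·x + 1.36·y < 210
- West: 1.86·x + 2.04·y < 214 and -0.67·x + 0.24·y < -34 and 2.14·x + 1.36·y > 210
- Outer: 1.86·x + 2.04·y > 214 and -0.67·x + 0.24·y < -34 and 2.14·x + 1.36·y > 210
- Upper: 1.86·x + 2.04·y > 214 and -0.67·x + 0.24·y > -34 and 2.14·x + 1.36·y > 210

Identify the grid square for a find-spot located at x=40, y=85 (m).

1.86·40 + 2.04·85 = 247.800, which is > 214
-0.67·40 + 0.24·85 = -6.400, which is > -34
2.14·40 + 1.36·85 = 201.200, which is < 210
This sign pattern matches North.

North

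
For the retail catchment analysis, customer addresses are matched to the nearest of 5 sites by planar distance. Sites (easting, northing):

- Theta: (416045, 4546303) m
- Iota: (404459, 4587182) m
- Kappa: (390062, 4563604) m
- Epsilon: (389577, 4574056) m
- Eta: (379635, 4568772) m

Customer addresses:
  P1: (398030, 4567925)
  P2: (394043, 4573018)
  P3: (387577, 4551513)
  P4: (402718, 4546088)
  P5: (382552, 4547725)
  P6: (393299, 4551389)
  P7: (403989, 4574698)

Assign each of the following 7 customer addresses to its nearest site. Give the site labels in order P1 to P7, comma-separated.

Kappa, Epsilon, Kappa, Theta, Kappa, Kappa, Iota

P1 → Kappa (d²=82160065.00)
P2 → Epsilon (d²=21022600.00)
P3 → Kappa (d²=152367506.00)
P4 → Theta (d²=177655154.00)
P5 → Kappa (d²=308542741.00)
P6 → Kappa (d²=159684394.00)
P7 → Iota (d²=156071156.00)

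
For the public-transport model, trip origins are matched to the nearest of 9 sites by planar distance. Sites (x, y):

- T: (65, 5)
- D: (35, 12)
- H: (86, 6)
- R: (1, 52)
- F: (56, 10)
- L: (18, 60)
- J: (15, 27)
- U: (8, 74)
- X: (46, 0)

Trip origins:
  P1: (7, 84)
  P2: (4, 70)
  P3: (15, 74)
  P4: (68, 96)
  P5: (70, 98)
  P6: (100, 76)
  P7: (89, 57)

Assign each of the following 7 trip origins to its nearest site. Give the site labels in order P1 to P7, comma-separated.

U, U, U, L, L, H, H

P1 → U (d²=101.00)
P2 → U (d²=32.00)
P3 → U (d²=49.00)
P4 → L (d²=3796.00)
P5 → L (d²=4148.00)
P6 → H (d²=5096.00)
P7 → H (d²=2610.00)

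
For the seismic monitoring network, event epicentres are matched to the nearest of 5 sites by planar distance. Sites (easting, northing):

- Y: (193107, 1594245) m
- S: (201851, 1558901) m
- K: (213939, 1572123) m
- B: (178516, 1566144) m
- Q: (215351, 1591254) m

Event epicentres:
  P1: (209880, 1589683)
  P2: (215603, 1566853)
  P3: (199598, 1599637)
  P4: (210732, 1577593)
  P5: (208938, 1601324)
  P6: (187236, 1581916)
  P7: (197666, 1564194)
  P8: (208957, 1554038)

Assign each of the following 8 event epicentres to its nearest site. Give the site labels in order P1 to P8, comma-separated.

Q, K, Y, K, Q, Y, S, S

P1 → Q (d²=32399882.00)
P2 → K (d²=30541796.00)
P3 → Y (d²=71206745.00)
P4 → K (d²=40205749.00)
P5 → Q (d²=142531469.00)
P6 → Y (d²=186472882.00)
P7 → S (d²=45530074.00)
P8 → S (d²=74144005.00)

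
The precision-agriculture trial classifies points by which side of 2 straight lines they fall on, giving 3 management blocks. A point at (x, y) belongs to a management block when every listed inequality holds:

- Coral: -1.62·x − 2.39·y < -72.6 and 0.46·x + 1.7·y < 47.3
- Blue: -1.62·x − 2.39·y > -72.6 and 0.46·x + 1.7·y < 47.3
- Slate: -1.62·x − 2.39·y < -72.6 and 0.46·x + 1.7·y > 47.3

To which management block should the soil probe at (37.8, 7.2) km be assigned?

Coral

-1.62·37.8 − 2.39·7.2 = -78.444, which is < -72.6
0.46·37.8 + 1.7·7.2 = 29.628, which is < 47.3
This sign pattern matches Coral.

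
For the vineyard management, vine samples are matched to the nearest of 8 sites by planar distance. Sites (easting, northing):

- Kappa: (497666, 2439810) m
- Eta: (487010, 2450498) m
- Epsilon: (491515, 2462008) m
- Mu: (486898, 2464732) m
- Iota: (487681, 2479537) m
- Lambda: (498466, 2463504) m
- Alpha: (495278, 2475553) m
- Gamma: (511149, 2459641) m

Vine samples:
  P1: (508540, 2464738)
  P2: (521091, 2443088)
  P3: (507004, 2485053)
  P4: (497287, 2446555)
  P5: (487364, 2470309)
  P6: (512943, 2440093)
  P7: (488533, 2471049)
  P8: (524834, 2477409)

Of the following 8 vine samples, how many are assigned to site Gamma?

P1 → Gamma
P2 → Gamma
P3 → Alpha
P4 → Kappa
P5 → Mu
P6 → Kappa
P7 → Mu
P8 → Gamma
3 of the 8 go to Gamma.

3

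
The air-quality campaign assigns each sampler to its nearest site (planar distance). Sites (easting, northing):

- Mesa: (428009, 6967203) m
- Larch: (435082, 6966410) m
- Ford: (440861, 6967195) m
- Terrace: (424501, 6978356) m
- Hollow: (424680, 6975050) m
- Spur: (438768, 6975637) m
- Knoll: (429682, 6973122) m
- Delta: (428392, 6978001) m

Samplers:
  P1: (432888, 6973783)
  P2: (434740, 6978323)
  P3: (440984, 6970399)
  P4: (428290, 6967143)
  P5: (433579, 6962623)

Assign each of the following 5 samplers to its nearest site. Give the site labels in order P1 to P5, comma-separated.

P1 → Knoll (d²=10715357.00)
P2 → Spur (d²=23439380.00)
P3 → Ford (d²=10280745.00)
P4 → Mesa (d²=82561.00)
P5 → Larch (d²=16600378.00)

Knoll, Spur, Ford, Mesa, Larch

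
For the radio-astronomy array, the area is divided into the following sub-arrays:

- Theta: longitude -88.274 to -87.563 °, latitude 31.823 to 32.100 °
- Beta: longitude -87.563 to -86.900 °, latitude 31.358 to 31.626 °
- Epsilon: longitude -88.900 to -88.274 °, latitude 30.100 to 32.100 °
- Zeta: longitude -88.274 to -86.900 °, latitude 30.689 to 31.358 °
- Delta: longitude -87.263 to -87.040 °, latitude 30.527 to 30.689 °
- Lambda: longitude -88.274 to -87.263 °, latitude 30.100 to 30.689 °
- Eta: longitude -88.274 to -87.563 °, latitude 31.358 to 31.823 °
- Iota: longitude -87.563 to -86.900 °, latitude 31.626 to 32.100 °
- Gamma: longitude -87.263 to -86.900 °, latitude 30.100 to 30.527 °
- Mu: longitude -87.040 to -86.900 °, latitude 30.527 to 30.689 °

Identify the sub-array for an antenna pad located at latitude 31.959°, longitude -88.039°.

Theta

The point has longitude = -88.039 and latitude = 31.959.
Only Theta satisfies -88.274 ≤ longitude ≤ -87.563 and 31.823 ≤ latitude ≤ 32.100.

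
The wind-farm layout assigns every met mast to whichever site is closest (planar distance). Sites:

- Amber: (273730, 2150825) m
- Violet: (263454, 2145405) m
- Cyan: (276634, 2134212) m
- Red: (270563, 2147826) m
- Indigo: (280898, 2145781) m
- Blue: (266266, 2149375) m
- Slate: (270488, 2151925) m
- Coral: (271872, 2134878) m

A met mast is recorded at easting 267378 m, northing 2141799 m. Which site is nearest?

Squared distances to each site:
Amber: 121816580.000; Violet: 28401012.000; Cyan: 143236105.000; Red: 46468954.000; Indigo: 198646724.000; Blue: 58632320.000; Slate: 112207976.000; Coral: 68096277.000.
Minimum at Violet.

Violet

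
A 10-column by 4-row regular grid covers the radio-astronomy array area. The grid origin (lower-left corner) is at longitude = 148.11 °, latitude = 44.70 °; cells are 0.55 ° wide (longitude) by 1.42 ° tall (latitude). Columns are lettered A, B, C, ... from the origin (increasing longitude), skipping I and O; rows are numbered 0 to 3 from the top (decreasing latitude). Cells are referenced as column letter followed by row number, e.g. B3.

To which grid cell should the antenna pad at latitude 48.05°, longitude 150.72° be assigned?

E1

Column index: ⌊(150.72 − 148.11) / 0.55⌋ = ⌊4.745⌋ = 4 → column E
Row offset from origin: ⌊(48.05 − 44.70) / 1.42⌋ = ⌊2.359⌋ = 2 → row 1 (counted from top)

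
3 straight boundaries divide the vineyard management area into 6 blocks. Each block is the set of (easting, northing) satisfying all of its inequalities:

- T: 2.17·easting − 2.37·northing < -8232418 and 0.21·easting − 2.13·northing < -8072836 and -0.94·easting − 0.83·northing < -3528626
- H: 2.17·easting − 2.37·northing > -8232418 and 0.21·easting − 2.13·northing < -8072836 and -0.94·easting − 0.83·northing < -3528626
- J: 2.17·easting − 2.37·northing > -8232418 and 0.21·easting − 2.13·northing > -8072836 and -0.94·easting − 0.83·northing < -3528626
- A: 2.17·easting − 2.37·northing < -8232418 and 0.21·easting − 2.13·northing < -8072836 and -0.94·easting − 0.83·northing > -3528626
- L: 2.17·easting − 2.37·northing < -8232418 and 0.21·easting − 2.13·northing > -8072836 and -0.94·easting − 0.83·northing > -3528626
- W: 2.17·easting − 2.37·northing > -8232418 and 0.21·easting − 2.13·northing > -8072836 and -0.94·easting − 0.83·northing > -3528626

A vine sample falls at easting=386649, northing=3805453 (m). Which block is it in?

W

2.17·386649 − 2.37·3805453 = -8179895.280, which is > -8232418
0.21·386649 − 2.13·3805453 = -8024418.600, which is > -8072836
-0.94·386649 − 0.83·3805453 = -3521976.050, which is > -3528626
This sign pattern matches W.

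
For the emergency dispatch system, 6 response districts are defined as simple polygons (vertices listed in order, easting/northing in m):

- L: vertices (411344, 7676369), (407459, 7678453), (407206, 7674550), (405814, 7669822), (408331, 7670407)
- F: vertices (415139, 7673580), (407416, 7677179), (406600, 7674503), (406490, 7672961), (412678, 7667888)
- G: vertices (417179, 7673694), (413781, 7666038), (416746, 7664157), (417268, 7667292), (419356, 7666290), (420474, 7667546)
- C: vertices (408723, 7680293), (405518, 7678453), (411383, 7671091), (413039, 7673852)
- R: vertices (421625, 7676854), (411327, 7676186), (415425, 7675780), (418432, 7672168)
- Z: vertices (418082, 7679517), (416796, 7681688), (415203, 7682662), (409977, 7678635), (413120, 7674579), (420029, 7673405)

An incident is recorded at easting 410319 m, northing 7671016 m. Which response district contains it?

Cast a ray rightward from (410319, 7671016). For each polygon, the edges (by vertex number in listed order) whose endpoints lie on opposite sides of northing = 7671016, where each meets that height, and whether that is right or left of the point:
L: 3–4 at easting≈406165.5 (left), 5–1 at easting≈408638.8 (left) → 0 crossings.
F: 4–5 at easting≈408862.5 (left), 5–1 at easting≈414030.4 (right) → 1 crossing.
G: 1–2 at easting≈415990.4 (right), 6–1 at easting≈418614.3 (right) → 2 crossings.
C: no edge straddles that height → 0 crossings.
R: no edge straddles that height → 0 crossings.
Z: no edge straddles that height → 0 crossings.
Only F has an odd count, so the point is inside F.

F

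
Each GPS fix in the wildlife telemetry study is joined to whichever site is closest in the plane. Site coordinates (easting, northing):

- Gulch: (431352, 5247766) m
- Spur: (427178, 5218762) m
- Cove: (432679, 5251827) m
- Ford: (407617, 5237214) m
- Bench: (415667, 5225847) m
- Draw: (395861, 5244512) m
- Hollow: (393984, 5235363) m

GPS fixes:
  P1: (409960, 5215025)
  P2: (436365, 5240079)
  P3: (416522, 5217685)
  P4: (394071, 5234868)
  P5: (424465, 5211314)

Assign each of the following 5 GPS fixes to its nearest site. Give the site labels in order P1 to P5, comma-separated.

Bench, Gulch, Bench, Hollow, Spur

P1 → Bench (d²=149685533.00)
P2 → Gulch (d²=84220138.00)
P3 → Bench (d²=67349269.00)
P4 → Hollow (d²=252594.00)
P5 → Spur (d²=62833073.00)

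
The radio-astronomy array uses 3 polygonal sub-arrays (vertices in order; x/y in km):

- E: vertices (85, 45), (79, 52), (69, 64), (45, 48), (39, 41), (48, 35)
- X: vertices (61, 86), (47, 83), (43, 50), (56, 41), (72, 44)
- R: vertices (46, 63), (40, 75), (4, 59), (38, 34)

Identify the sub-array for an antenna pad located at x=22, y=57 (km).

Cast a ray rightward from (22, 57). For each polygon, the edges (by vertex number in listed order) whose endpoints lie on opposite sides of y = 57, where each meets that height, and whether that is right or left of the point:
E: 2–3 at x≈74.8 (right), 3–4 at x≈58.5 (right) → 2 crossings.
X: 2–3 at x≈43.8 (right), 5–1 at x≈68.6 (right) → 2 crossings.
R: 3–4 at x≈6.7 (left), 4–1 at x≈44.3 (right) → 1 crossing.
Only R has an odd count, so the point is inside R.

R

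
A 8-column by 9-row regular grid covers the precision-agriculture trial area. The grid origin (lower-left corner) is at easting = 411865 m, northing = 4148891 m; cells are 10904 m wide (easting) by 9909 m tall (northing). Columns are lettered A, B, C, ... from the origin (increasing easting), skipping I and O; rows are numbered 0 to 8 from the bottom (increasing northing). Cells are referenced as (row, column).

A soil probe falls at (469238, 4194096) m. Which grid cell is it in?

(4, F)

Column index: ⌊(469238 − 411865) / 10904⌋ = ⌊5.262⌋ = 5 → column F
Row offset from origin: ⌊(4194096 − 4148891) / 9909⌋ = ⌊4.562⌋ = 4 → row 4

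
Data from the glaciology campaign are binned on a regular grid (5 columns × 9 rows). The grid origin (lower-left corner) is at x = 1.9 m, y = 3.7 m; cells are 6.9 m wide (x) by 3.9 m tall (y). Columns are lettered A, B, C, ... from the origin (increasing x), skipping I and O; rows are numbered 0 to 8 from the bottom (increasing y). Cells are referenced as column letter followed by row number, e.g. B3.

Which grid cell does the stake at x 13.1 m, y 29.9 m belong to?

Column index: ⌊(13.1 − 1.9) / 6.9⌋ = ⌊1.623⌋ = 1 → column B
Row offset from origin: ⌊(29.9 − 3.7) / 3.9⌋ = ⌊6.718⌋ = 6 → row 6

B6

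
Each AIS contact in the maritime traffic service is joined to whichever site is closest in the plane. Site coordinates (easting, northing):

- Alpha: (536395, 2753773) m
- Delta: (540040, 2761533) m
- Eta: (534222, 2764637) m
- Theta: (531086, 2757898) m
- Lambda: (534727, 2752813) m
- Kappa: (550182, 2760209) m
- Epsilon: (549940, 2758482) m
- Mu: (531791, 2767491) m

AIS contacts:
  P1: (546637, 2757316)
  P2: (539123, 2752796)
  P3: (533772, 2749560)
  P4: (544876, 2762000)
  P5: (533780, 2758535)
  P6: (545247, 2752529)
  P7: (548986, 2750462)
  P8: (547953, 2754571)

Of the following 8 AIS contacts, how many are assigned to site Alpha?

P1 → Epsilon
P2 → Alpha
P3 → Lambda
P4 → Delta
P5 → Theta
P6 → Epsilon
P7 → Epsilon
P8 → Epsilon
1 of the 8 goes to Alpha.

1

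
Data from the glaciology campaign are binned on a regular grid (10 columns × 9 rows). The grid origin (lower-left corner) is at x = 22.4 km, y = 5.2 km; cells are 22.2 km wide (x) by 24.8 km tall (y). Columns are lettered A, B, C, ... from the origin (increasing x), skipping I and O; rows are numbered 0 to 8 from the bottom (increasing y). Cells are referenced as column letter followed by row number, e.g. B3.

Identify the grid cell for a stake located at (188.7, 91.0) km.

Column index: ⌊(188.7 − 22.4) / 22.2⌋ = ⌊7.491⌋ = 7 → column H
Row offset from origin: ⌊(91.0 − 5.2) / 24.8⌋ = ⌊3.460⌋ = 3 → row 3

H3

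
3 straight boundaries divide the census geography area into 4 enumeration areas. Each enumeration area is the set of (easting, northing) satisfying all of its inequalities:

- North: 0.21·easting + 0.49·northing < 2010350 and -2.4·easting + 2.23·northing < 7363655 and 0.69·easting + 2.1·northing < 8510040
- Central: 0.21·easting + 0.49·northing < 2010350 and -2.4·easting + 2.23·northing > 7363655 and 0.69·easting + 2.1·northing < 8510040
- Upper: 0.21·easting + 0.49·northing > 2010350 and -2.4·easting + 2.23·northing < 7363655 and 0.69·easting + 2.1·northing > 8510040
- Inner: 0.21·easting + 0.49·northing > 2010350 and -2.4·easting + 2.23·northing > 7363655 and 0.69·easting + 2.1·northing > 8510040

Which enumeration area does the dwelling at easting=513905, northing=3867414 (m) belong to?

Central

0.21·513905 + 0.49·3867414 = 2002952.910, which is < 2010350
-2.4·513905 + 2.23·3867414 = 7390961.220, which is > 7363655
0.69·513905 + 2.1·3867414 = 8476163.850, which is < 8510040
This sign pattern matches Central.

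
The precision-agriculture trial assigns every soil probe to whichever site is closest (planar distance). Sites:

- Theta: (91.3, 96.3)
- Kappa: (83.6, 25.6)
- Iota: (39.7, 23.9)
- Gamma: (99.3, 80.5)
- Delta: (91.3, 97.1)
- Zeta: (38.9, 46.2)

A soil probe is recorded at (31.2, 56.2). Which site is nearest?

Squared distances to each site:
Theta: 5220.020; Kappa: 3682.120; Iota: 1115.540; Gamma: 5228.100; Delta: 5284.820; Zeta: 159.290.
Minimum at Zeta.

Zeta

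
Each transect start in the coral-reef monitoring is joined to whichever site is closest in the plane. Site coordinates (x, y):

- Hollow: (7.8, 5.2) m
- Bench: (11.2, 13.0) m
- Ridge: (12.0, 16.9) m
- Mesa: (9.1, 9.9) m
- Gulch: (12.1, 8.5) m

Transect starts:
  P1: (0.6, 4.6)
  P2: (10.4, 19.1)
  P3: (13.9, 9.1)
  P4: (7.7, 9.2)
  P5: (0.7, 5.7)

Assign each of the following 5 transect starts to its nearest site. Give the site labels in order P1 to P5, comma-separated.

Hollow, Ridge, Gulch, Mesa, Hollow

P1 → Hollow (d²=52.20)
P2 → Ridge (d²=7.40)
P3 → Gulch (d²=3.60)
P4 → Mesa (d²=2.45)
P5 → Hollow (d²=50.66)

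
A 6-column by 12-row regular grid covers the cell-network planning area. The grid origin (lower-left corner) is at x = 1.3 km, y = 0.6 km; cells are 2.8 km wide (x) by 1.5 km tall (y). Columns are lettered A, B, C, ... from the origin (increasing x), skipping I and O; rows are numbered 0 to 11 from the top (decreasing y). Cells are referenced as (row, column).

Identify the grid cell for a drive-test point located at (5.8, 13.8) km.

(3, B)

Column index: ⌊(5.8 − 1.3) / 2.8⌋ = ⌊1.607⌋ = 1 → column B
Row offset from origin: ⌊(13.8 − 0.6) / 1.5⌋ = ⌊8.800⌋ = 8 → row 3 (counted from top)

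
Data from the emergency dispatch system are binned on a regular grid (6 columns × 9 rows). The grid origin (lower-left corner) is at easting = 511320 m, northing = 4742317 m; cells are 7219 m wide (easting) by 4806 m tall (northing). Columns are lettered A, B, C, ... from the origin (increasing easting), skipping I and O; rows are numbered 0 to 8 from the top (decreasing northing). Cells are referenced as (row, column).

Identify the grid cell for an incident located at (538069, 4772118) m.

Column index: ⌊(538069 − 511320) / 7219⌋ = ⌊3.705⌋ = 3 → column D
Row offset from origin: ⌊(4772118 − 4742317) / 4806⌋ = ⌊6.201⌋ = 6 → row 2 (counted from top)

(2, D)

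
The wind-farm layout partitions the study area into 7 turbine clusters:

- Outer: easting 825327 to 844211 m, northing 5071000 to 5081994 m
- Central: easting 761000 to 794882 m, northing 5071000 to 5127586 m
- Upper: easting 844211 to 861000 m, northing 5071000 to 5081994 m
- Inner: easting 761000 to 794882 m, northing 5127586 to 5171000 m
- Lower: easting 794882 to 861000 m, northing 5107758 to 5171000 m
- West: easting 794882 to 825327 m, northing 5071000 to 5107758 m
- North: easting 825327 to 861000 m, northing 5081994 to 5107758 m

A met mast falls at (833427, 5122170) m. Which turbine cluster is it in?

Lower

The point has easting = 833427 and northing = 5122170.
Only Lower satisfies 794882 ≤ easting ≤ 861000 and 5107758 ≤ northing ≤ 5171000.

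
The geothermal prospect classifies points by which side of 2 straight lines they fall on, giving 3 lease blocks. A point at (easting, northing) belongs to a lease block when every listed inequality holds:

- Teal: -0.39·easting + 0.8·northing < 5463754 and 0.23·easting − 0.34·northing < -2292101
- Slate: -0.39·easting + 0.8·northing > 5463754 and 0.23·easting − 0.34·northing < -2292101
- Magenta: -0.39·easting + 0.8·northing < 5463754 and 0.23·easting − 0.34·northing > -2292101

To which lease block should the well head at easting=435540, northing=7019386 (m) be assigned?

Magenta

-0.39·435540 + 0.8·7019386 = 5445648.200, which is < 5463754
0.23·435540 − 0.34·7019386 = -2286417.040, which is > -2292101
This sign pattern matches Magenta.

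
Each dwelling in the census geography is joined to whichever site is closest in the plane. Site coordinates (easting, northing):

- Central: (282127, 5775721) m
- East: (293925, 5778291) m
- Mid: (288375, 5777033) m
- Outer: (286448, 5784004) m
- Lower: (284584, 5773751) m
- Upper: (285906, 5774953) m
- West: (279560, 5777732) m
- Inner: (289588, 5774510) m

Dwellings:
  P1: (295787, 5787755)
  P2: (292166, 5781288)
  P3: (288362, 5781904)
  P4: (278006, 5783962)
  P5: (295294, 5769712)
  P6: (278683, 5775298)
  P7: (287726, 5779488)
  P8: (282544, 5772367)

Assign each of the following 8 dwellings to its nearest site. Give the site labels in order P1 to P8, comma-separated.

P1 → East (d²=93034340.00)
P2 → East (d²=12076090.00)
P3 → Outer (d²=8073396.00)
P4 → West (d²=41227816.00)
P5 → Inner (d²=55579240.00)
P6 → West (d²=6693485.00)
P7 → Mid (d²=6448226.00)
P8 → Lower (d²=6077056.00)

East, East, Outer, West, Inner, West, Mid, Lower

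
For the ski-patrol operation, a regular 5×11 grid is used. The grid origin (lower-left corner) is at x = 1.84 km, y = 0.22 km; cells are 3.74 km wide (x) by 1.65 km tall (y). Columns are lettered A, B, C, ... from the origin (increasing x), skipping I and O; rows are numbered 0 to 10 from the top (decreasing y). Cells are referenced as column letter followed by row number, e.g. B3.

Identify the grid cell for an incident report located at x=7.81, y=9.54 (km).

Column index: ⌊(7.81 − 1.84) / 3.74⌋ = ⌊1.596⌋ = 1 → column B
Row offset from origin: ⌊(9.54 − 0.22) / 1.65⌋ = ⌊5.648⌋ = 5 → row 5 (counted from top)

B5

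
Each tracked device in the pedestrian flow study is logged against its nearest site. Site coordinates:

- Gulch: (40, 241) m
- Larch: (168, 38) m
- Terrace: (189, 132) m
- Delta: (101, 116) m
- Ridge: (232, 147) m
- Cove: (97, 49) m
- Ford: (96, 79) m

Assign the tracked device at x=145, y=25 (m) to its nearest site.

Squared distances to each site:
Gulch: 57681.000; Larch: 698.000; Terrace: 13385.000; Delta: 10217.000; Ridge: 22453.000; Cove: 2880.000; Ford: 5317.000.
Minimum at Larch.

Larch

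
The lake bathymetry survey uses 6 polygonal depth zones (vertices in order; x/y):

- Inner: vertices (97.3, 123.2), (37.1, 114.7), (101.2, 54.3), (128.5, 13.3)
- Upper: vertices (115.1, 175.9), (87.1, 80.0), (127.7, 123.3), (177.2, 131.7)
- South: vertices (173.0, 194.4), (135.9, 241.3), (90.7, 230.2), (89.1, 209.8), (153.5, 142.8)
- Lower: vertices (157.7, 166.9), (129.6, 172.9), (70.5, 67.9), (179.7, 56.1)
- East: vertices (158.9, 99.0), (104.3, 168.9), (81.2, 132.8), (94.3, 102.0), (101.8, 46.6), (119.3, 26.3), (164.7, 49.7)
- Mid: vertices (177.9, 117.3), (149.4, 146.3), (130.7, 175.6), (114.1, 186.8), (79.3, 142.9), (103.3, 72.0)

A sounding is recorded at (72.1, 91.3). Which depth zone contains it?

Inner

Cast a ray rightward from (72.1, 91.3). For each polygon, the edges (by vertex number in listed order) whose endpoints lie on opposite sides of y = 91.3, where each meets that height, and whether that is right or left of the point:
Inner: 2–3 at x≈61.93 (left), 4–1 at x≈106.36 (right) → 1 crossing.
Upper: 1–2 at x≈90.40 (right), 2–3 at x≈97.70 (right) → 2 crossings.
South: no edge straddles that height → 0 crossings.
Lower: 2–3 at x≈83.67 (right), 4–1 at x≈172.71 (right) → 2 crossings.
East: 4–5 at x≈95.75 (right), 7–1 at x≈159.81 (right) → 2 crossings.
Mid: 5–6 at x≈96.77 (right), 6–1 at x≈135.08 (right) → 2 crossings.
Only Inner has an odd count, so the point is inside Inner.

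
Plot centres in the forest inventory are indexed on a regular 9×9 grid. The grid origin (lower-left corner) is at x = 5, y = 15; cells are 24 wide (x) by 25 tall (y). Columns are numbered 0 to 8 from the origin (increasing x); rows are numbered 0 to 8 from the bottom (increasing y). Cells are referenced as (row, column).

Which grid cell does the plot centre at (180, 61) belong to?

Column index: ⌊(180 − 5) / 24⌋ = ⌊7.292⌋ = 7
Row offset from origin: ⌊(61 − 15) / 25⌋ = ⌊1.840⌋ = 1 → row 1

(1, 7)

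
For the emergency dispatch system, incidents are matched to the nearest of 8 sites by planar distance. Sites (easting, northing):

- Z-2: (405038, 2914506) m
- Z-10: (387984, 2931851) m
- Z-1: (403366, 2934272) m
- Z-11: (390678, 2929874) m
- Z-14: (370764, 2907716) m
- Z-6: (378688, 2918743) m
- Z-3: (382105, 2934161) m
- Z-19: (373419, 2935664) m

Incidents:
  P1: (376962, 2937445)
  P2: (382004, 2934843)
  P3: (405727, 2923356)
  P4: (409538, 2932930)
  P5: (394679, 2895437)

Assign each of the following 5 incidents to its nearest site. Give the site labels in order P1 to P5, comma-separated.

P1 → Z-19 (d²=15724810.00)
P2 → Z-3 (d²=475325.00)
P3 → Z-2 (d²=78797221.00)
P4 → Z-1 (d²=39894548.00)
P5 → Z-2 (d²=470935642.00)

Z-19, Z-3, Z-2, Z-1, Z-2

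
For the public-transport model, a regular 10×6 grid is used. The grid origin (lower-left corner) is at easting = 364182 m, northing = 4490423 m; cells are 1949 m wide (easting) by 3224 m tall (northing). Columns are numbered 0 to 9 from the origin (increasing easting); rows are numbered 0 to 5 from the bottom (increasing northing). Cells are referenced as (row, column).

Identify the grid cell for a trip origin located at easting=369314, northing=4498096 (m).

(2, 2)

Column index: ⌊(369314 − 364182) / 1949⌋ = ⌊2.633⌋ = 2
Row offset from origin: ⌊(4498096 − 4490423) / 3224⌋ = ⌊2.380⌋ = 2 → row 2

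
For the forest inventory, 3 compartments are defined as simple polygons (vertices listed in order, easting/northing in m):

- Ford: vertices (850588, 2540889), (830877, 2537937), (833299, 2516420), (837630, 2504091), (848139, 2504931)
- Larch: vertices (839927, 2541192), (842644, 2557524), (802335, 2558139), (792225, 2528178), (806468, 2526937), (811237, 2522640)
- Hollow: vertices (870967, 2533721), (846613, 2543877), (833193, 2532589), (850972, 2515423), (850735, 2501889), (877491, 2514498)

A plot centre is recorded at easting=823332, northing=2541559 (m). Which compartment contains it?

Cast a ray rightward from (823332, 2541559). For each polygon, the edges (by vertex number in listed order) whose endpoints lie on opposite sides of northing = 2541559, where each meets that height, and whether that is right or left of the point:
Ford: no edge straddles that height → 0 crossings.
Larch: 1–2 at easting≈839988.1 (right), 3–4 at easting≈796740.3 (left) → 1 crossing.
Hollow: 1–2 at easting≈852171.5 (right), 2–3 at easting≈843857.2 (right) → 2 crossings.
Only Larch has an odd count, so the point is inside Larch.

Larch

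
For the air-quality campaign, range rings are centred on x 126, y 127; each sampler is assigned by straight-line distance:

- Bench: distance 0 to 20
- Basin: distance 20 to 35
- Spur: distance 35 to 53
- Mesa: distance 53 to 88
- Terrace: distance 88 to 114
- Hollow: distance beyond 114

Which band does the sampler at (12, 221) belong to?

Hollow

Distance = √((12−126)² + (221−127)²) = √(12996.000 + 8836.000) = 147.757.
114 ≤ 147.757 < ∞ → Hollow.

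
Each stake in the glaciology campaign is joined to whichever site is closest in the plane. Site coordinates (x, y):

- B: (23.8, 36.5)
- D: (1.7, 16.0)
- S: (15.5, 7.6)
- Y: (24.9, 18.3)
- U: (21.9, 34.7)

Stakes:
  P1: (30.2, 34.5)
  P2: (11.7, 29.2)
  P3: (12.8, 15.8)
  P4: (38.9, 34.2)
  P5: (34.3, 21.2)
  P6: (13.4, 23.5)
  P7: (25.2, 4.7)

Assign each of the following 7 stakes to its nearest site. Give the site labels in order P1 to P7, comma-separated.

B, U, S, B, Y, Y, S

P1 → B (d²=44.96)
P2 → U (d²=134.29)
P3 → S (d²=74.53)
P4 → B (d²=233.30)
P5 → Y (d²=96.77)
P6 → Y (d²=159.29)
P7 → S (d²=102.50)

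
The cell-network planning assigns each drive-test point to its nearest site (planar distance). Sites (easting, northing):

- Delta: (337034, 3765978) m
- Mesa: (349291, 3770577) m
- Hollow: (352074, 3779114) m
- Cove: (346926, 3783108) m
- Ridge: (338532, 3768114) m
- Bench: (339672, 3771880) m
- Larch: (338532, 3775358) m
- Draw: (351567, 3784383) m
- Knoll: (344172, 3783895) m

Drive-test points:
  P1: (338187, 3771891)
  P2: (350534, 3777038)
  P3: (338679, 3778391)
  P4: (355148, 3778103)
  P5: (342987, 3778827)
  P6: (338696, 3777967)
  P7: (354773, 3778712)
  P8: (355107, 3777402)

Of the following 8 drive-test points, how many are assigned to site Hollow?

4

P1 → Bench
P2 → Hollow
P3 → Larch
P4 → Hollow
P5 → Knoll
P6 → Larch
P7 → Hollow
P8 → Hollow
4 of the 8 go to Hollow.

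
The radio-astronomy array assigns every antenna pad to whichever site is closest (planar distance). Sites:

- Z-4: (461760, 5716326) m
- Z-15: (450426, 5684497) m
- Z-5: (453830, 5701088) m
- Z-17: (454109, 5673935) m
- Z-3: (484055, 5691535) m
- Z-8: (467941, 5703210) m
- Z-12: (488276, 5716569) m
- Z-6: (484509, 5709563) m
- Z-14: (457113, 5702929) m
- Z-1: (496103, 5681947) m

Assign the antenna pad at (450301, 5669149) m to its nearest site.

Z-17

Squared distances to each site:
Z-4: 2356978010.000; Z-15: 235576729.000; Z-5: 1032553562.000; Z-17: 37406660.000; Z-3: 1640465512.000; Z-8: 1471321321.000; Z-12: 3690757025.000; Z-6: 2803478660.000; Z-14: 1187491744.000; Z-1: 2261612008.000.
Minimum at Z-17.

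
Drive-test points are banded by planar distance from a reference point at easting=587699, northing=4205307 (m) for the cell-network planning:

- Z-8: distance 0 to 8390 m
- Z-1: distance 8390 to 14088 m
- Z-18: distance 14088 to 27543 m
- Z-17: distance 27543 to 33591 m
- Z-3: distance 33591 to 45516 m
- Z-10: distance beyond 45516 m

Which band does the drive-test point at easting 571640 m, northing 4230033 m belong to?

Distance = √((571640−587699)² + (4230033−4205307)²) = √(257891481.000 + 611375076.000) = 29483.327 m.
27543 ≤ 29483.327 < 33591 → Z-17.

Z-17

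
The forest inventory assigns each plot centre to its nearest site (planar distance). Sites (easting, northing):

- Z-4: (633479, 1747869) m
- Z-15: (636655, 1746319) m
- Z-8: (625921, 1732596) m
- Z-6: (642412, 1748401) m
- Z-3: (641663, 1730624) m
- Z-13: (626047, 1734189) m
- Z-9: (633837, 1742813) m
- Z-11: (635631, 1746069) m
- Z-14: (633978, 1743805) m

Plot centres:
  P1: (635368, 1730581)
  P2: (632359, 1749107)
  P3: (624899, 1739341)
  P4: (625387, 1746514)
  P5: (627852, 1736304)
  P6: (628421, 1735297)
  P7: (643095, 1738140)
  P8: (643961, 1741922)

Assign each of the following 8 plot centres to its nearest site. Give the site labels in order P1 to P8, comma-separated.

Z-3, Z-4, Z-13, Z-4, Z-13, Z-13, Z-3, Z-6

P1 → Z-3 (d²=39628874.00)
P2 → Z-4 (d²=2787044.00)
P3 → Z-13 (d²=27861008.00)
P4 → Z-4 (d²=67316489.00)
P5 → Z-13 (d²=7731250.00)
P6 → Z-13 (d²=6863540.00)
P7 → Z-3 (d²=58540880.00)
P8 → Z-6 (d²=44376842.00)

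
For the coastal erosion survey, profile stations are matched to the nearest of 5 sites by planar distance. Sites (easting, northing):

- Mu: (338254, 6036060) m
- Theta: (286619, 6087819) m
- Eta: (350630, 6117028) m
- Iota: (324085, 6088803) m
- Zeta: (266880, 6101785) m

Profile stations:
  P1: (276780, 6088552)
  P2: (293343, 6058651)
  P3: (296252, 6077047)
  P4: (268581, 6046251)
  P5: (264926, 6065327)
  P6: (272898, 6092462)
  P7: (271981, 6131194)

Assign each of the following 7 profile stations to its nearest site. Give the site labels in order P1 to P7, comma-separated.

P1 → Theta (d²=97343210.00)
P2 → Theta (d²=895984400.00)
P3 → Theta (d²=208830673.00)
P4 → Theta (d²=2053268068.00)
P5 → Theta (d²=976476313.00)
P6 → Zeta (d²=123134653.00)
P7 → Zeta (d²=890909482.00)

Theta, Theta, Theta, Theta, Theta, Zeta, Zeta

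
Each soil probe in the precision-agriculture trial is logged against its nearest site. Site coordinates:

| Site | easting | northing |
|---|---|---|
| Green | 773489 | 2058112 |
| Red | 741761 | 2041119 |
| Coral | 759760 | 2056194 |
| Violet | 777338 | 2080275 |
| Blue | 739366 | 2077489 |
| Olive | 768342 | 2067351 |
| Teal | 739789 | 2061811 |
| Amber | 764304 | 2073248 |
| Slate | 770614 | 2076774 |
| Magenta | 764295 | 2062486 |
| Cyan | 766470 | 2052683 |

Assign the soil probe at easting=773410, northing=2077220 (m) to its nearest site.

Slate

Squared distances to each site:
Green: 365121905.000; Red: 2304941402.000; Coral: 628415176.000; Violet: 24762209.000; Blue: 1159066297.000; Olive: 123081785.000; Teal: 1367808922.000; Amber: 98696020.000; Slate: 8016532.000; Magenta: 300173981.000; Cyan: 650227969.000.
Minimum at Slate.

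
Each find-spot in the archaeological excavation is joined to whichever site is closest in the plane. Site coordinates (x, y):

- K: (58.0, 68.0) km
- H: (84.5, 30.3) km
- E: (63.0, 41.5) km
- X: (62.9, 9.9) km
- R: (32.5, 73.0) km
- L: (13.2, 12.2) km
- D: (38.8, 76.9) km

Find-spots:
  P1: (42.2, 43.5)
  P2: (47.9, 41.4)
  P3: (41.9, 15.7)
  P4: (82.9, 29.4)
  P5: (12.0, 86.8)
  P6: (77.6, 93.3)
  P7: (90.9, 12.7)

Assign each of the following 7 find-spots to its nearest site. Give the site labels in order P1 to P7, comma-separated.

P1 → E (d²=436.64)
P2 → E (d²=228.02)
P3 → X (d²=474.64)
P4 → H (d²=3.37)
P5 → R (d²=610.69)
P6 → K (d²=1024.25)
P7 → H (d²=350.72)

E, E, X, H, R, K, H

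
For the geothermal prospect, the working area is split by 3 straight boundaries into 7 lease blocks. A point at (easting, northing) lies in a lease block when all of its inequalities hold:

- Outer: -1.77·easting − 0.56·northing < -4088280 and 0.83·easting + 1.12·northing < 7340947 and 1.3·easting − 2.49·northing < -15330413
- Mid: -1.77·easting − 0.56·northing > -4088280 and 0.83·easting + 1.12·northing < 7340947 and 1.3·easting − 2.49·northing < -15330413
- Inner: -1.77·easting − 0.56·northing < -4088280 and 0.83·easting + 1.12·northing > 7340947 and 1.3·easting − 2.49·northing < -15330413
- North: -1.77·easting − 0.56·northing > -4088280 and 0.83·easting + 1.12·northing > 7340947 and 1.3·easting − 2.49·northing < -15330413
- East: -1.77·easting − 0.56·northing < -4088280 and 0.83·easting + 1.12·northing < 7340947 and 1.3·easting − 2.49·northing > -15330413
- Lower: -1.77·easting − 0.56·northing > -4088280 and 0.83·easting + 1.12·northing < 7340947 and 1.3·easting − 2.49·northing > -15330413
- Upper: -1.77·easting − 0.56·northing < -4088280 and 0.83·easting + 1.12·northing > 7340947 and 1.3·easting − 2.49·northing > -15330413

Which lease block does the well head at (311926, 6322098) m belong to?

Outer

-1.77·311926 − 0.56·6322098 = -4092483.900, which is < -4088280
0.83·311926 + 1.12·6322098 = 7339648.340, which is < 7340947
1.3·311926 − 2.49·6322098 = -15336520.220, which is < -15330413
This sign pattern matches Outer.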